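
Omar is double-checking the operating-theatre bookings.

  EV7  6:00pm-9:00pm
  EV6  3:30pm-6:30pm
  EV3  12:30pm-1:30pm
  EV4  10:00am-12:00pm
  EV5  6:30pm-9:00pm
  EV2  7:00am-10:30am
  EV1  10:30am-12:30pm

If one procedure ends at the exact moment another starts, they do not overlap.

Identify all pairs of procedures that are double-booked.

Sorted by start: EV2, EV4, EV1, EV3, EV6, EV7, EV5.
EV4 starts before EV2 ends → EV2 and EV4 overlap.
EV1 starts exactly when EV2 ends (back-to-back, no overlap); EV2 is clear from here.
EV1 starts before EV4 ends → EV4 and EV1 overlap.
EV3 starts after EV4 ends; EV4 is clear from here.
EV3 starts exactly when EV1 ends (back-to-back, no overlap); EV1 is clear from here.
EV6 starts after EV3 ends; EV3 is clear from here.
EV7 starts before EV6 ends → EV6 and EV7 overlap.
EV5 starts exactly when EV6 ends (back-to-back, no overlap).
EV5 starts before EV7 ends → EV7 and EV5 overlap.

EV1 & EV4, EV2 & EV4, EV5 & EV7, EV6 & EV7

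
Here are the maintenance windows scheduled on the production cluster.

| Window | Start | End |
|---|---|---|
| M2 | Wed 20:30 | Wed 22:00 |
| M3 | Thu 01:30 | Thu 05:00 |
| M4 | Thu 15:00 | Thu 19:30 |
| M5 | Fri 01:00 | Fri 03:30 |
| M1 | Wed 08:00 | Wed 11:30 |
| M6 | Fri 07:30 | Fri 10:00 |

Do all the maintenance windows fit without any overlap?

Sorted by start: M1, M2, M3, M4, M5, M6.
M2 starts after M1 ends, so nothing later overlaps M1 either.
M3 starts after M2 ends, so nothing later overlaps M2 either.
M4 starts after M3 ends, so nothing later overlaps M3 either.
M5 starts after M4 ends, so nothing later overlaps M4 either.
M6 starts after M5 ends.
Every pair is clear; the schedule has no overlaps.

Yes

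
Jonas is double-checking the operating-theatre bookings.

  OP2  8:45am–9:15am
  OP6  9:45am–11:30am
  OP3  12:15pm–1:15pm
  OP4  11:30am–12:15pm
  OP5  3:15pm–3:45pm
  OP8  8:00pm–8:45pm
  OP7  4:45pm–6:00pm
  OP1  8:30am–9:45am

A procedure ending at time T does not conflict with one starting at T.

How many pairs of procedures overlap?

Sorted by start: OP1, OP2, OP6, OP4, OP3, OP5, OP7, OP8.
OP2 starts before OP1 ends → OP1 and OP2 overlap.
OP6 starts exactly when OP1 ends (back-to-back, no overlap), so OP1 has no further overlaps.
OP6 starts after OP2 ends, so OP2 has no further overlaps.
OP4 starts exactly when OP6 ends (back-to-back, no overlap), so OP6 has no further overlaps.
OP3 starts exactly when OP4 ends (back-to-back, no overlap), so OP4 has no further overlaps.
OP5 starts after OP3 ends, so OP3 has no further overlaps.
OP7 starts after OP5 ends, so OP5 has no further overlaps.
OP8 starts after OP7 ends.
Overlapping pairs: OP1 & OP2 — 1 in total.

1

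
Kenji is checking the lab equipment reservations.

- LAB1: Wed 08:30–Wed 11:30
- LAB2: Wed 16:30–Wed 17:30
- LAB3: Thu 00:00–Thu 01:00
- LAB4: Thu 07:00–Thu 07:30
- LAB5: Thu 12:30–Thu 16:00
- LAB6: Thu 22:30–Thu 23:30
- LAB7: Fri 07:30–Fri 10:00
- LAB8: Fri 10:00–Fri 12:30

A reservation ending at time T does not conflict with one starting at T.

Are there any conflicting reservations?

No

Sorted by start: LAB1, LAB2, LAB3, LAB4, LAB5, LAB6, LAB7, LAB8.
LAB2 starts after LAB1 ends; LAB1 is clear from here.
LAB3 starts after LAB2 ends; LAB2 is clear from here.
LAB4 starts after LAB3 ends; LAB3 is clear from here.
LAB5 starts after LAB4 ends; LAB4 is clear from here.
LAB6 starts after LAB5 ends; LAB5 is clear from here.
LAB7 starts after LAB6 ends; LAB6 is clear from here.
LAB8 starts exactly when LAB7 ends (back-to-back, no overlap).
Every pair is clear; the schedule has no overlaps.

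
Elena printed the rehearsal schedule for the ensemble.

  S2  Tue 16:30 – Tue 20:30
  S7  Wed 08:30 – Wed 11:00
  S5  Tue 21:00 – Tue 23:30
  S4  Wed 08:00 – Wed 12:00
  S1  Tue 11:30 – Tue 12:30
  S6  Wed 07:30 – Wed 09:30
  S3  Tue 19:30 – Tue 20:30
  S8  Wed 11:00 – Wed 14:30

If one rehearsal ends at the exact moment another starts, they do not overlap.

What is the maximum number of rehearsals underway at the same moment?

Sort all start/end points and keep a running count:
Tue 11:30 start S1 → 1
Tue 12:30 end S1 → 0
Tue 16:30 start S2 → 1
Tue 19:30 start S3 → 2
Tue 20:30 end S2 → 1
Tue 20:30 end S3 → 0
Tue 21:00 start S5 → 1
Tue 23:30 end S5 → 0
Wed 07:30 start S6 → 1
Wed 08:00 start S4 → 2
Wed 08:30 start S7 → 3
Wed 09:30 end S6 → 2
Wed 11:00 end S7 → 1
Wed 11:00 start S8 → 2
Wed 12:00 end S4 → 1
Wed 14:30 end S8 → 0
Peak is 3, at Wed 08:30 (S4, S6, S7).

3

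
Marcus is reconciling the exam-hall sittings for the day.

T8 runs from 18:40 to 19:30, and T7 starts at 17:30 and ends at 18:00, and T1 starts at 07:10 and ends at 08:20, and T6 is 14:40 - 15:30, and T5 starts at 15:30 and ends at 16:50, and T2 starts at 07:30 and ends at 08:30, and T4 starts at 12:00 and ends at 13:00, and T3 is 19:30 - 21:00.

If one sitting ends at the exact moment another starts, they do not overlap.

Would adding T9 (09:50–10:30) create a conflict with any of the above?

T1: ends 08:20 at or before T9 starts 09:50 → clear.
T2: ends 08:30 at or before T9 starts 09:50 → clear.
T4: starts 12:00 at or after T9 ends 10:30 → clear.
T6: starts 14:40 at or after T9 ends 10:30 → clear.
T5: starts 15:30 at or after T9 ends 10:30 → clear.
T7: starts 17:30 at or after T9 ends 10:30 → clear.
T8: starts 18:40 at or after T9 ends 10:30 → clear.
T3: starts 19:30 at or after T9 ends 10:30 → clear.

No — it doesn't clash with anything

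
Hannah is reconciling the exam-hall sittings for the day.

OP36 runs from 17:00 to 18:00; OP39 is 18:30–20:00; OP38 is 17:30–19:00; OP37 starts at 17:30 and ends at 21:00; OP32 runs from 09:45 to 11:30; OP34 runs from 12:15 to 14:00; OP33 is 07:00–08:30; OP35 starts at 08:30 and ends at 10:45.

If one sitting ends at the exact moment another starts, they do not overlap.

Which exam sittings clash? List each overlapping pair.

OP32 & OP35, OP36 & OP37, OP36 & OP38, OP37 & OP38, OP37 & OP39, OP38 & OP39

Sorted by start: OP33, OP35, OP32, OP34, OP36, OP37, OP38, OP39.
OP35 starts exactly when OP33 ends (back-to-back, no overlap), so OP33 has no further overlaps.
OP32 starts before OP35 ends → OP35 and OP32 overlap.
OP34 starts after OP35 ends, so OP35 has no further overlaps.
OP34 starts after OP32 ends, so OP32 has no further overlaps.
OP36 starts after OP34 ends, so OP34 has no further overlaps.
OP37 starts before OP36 ends → OP36 and OP37 overlap.
OP38 starts before OP36 ends → OP36 and OP38 overlap.
OP39 starts after OP36 ends.
OP38 starts before OP37 ends → OP37 and OP38 overlap.
OP39 starts before OP37 ends → OP37 and OP39 overlap.
OP39 starts before OP38 ends → OP38 and OP39 overlap.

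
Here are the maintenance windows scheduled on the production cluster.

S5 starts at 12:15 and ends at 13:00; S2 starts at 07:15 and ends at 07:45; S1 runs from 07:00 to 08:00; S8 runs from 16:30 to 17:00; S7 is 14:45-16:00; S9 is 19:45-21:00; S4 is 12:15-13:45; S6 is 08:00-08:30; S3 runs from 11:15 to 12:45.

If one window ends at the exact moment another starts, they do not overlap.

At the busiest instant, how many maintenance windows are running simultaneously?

3

Sort all start/end points and keep a running count:
07:00 start S1 → 1
07:15 start S2 → 2
07:45 end S2 → 1
08:00 end S1 → 0
08:00 start S6 → 1
08:30 end S6 → 0
11:15 start S3 → 1
12:15 start S4 → 2
12:15 start S5 → 3
12:45 end S3 → 2
13:00 end S5 → 1
13:45 end S4 → 0
14:45 start S7 → 1
16:00 end S7 → 0
16:30 start S8 → 1
17:00 end S8 → 0
19:45 start S9 → 1
21:00 end S9 → 0
Peak is 3, at 12:15 (S3, S4, S5).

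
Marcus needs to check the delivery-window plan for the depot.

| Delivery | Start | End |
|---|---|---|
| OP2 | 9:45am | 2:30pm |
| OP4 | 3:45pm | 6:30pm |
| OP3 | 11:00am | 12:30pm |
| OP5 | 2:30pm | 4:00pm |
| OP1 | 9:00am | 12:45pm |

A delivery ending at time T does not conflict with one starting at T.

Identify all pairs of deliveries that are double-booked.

Sorted by start: OP1, OP2, OP3, OP5, OP4.
OP2 starts before OP1 ends → OP1 and OP2 overlap.
OP3 starts before OP1 ends → OP1 and OP3 overlap.
OP5 starts after OP1 ends; OP1 is clear from here.
OP3 starts before OP2 ends → OP2 and OP3 overlap.
OP5 starts exactly when OP2 ends (back-to-back, no overlap); OP2 is clear from here.
OP5 starts after OP3 ends; OP3 is clear from here.
OP4 starts before OP5 ends → OP5 and OP4 overlap.

OP1 & OP2, OP1 & OP3, OP2 & OP3, OP4 & OP5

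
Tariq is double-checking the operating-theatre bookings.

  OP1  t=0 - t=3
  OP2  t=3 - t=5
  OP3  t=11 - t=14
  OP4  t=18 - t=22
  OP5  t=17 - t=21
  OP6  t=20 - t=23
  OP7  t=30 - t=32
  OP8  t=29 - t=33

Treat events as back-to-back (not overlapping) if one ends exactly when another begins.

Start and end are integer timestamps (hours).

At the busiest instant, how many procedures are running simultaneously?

Walk through starts and ends in time order (an end at T is processed before a start at T):
t=0 start OP1 → 1
t=3 end OP1 → 0
t=3 start OP2 → 1
t=5 end OP2 → 0
t=11 start OP3 → 1
t=14 end OP3 → 0
t=17 start OP5 → 1
t=18 start OP4 → 2
t=20 start OP6 → 3
t=21 end OP5 → 2
t=22 end OP4 → 1
t=23 end OP6 → 0
t=29 start OP8 → 1
t=30 start OP7 → 2
t=32 end OP7 → 1
t=33 end OP8 → 0
Peak is 3, at t=20 (OP4, OP5, OP6).

3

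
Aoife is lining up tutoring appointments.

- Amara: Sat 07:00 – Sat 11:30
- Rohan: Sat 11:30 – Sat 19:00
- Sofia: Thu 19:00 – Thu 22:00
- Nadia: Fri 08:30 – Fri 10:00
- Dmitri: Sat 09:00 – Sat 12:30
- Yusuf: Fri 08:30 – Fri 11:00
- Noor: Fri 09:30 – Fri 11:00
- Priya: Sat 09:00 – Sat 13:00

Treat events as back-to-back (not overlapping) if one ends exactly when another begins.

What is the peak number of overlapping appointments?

Walk through starts and ends in time order (an end at T is processed before a start at T):
Thu 19:00 start Sofia → 1
Thu 22:00 end Sofia → 0
Fri 08:30 start Nadia → 1
Fri 08:30 start Yusuf → 2
Fri 09:30 start Noor → 3
Fri 10:00 end Nadia → 2
Fri 11:00 end Noor → 1
Fri 11:00 end Yusuf → 0
Sat 07:00 start Amara → 1
Sat 09:00 start Dmitri → 2
Sat 09:00 start Priya → 3
Sat 11:30 end Amara → 2
Sat 11:30 start Rohan → 3
Sat 12:30 end Dmitri → 2
Sat 13:00 end Priya → 1
Sat 19:00 end Rohan → 0
Peak is 3, at Fri 09:30 (Nadia, Noor, Yusuf).

3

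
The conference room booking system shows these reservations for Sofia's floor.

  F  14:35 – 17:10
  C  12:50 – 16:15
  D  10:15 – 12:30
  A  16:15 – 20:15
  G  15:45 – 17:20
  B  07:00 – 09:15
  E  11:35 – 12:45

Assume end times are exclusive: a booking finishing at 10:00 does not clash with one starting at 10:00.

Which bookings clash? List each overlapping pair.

Check each pair: they overlap iff neither finishes before the other starts.
Sorted by start: B, D, E, C, F, G, A.
D starts after B ends, so B has no further overlaps.
E starts before D ends → D and E overlap.
C starts after D ends, so D has no further overlaps.
C starts after E ends, so E has no further overlaps.
F starts before C ends → C and F overlap.
G starts before C ends → C and G overlap.
A starts exactly when C ends (back-to-back, no overlap).
G starts before F ends → F and G overlap.
A starts before F ends → F and A overlap.
A starts before G ends → G and A overlap.

A & F, A & G, C & F, C & G, D & E, F & G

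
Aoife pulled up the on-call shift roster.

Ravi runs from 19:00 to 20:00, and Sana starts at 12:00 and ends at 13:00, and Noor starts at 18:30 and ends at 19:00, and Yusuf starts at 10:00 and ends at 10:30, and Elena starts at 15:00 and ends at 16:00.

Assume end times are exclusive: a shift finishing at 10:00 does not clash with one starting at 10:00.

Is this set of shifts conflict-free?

Sorted by start: Yusuf, Sana, Elena, Noor, Ravi.
Sana starts after Yusuf ends — done with Yusuf.
Elena starts after Sana ends — done with Sana.
Noor starts after Elena ends — done with Elena.
Ravi starts exactly when Noor ends (back-to-back, no overlap).
Every pair is clear; the schedule has no overlaps.

Yes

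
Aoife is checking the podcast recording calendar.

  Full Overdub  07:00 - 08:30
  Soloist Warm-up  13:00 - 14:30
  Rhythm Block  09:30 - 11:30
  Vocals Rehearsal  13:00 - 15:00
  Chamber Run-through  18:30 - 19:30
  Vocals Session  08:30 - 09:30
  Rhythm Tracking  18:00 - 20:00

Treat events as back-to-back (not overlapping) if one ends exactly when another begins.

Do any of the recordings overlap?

Yes

Sorted by start: Full Overdub, Vocals Session, Rhythm Block, Vocals Rehearsal, Soloist Warm-up, Rhythm Tracking, Chamber Run-through.
Vocals Session starts exactly when Full Overdub ends (back-to-back, no overlap), so nothing later overlaps Full Overdub either.
Rhythm Block starts exactly when Vocals Session ends (back-to-back, no overlap), so nothing later overlaps Vocals Session either.
Vocals Rehearsal starts after Rhythm Block ends, so nothing later overlaps Rhythm Block either.
Soloist Warm-up starts before Vocals Rehearsal ends → Vocals Rehearsal and Soloist Warm-up overlap.
That's a conflict, so the schedule is not conflict-free.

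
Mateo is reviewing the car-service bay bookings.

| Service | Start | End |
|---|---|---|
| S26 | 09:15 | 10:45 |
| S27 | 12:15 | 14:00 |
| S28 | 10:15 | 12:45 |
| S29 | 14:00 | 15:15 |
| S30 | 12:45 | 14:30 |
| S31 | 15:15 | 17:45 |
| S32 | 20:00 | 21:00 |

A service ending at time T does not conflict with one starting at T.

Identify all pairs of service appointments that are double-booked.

S26 & S28, S27 & S28, S27 & S30, S29 & S30

Sorted by start: S26, S28, S27, S30, S29, S31, S32.
S28 starts before S26 ends → S26 and S28 overlap.
S27 starts after S26 ends, so nothing later overlaps S26 either.
S27 starts before S28 ends → S28 and S27 overlap.
S30 starts exactly when S28 ends (back-to-back, no overlap), so nothing later overlaps S28 either.
S30 starts before S27 ends → S27 and S30 overlap.
S29 starts exactly when S27 ends (back-to-back, no overlap), so nothing later overlaps S27 either.
S29 starts before S30 ends → S30 and S29 overlap.
S31 starts after S30 ends, so nothing later overlaps S30 either.
S31 starts exactly when S29 ends (back-to-back, no overlap), so nothing later overlaps S29 either.
S32 starts after S31 ends.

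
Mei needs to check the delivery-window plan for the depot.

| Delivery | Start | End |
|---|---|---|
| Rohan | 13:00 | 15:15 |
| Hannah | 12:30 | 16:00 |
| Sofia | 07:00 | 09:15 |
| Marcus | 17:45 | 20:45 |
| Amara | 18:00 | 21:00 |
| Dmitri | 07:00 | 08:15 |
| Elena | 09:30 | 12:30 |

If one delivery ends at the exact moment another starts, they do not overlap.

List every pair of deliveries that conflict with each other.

Two intervals overlap when each starts before the other ends.
Sorted by start: Sofia, Dmitri, Elena, Hannah, Rohan, Marcus, Amara.
Dmitri starts before Sofia ends → Sofia and Dmitri overlap.
Elena starts after Sofia ends; Sofia is clear from here.
Elena starts after Dmitri ends; Dmitri is clear from here.
Hannah starts exactly when Elena ends (back-to-back, no overlap); Elena is clear from here.
Rohan starts before Hannah ends → Hannah and Rohan overlap.
Marcus starts after Hannah ends; Hannah is clear from here.
Marcus starts after Rohan ends; Rohan is clear from here.
Amara starts before Marcus ends → Marcus and Amara overlap.

Amara & Marcus, Dmitri & Sofia, Hannah & Rohan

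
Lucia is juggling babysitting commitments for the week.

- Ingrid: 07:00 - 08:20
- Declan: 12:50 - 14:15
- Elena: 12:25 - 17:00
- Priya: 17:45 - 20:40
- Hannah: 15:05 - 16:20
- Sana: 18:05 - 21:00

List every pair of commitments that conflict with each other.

Declan & Elena, Elena & Hannah, Priya & Sana

Sorted by start: Ingrid, Elena, Declan, Hannah, Priya, Sana.
Elena starts after Ingrid ends — done with Ingrid.
Declan starts before Elena ends → Elena and Declan overlap.
Hannah starts before Elena ends → Elena and Hannah overlap.
Priya starts after Elena ends — done with Elena.
Hannah starts after Declan ends — done with Declan.
Priya starts after Hannah ends — done with Hannah.
Sana starts before Priya ends → Priya and Sana overlap.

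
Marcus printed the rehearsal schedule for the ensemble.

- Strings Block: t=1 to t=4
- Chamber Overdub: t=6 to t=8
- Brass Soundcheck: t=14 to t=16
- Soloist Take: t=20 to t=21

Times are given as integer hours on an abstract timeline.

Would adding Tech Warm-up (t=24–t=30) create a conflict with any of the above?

No — it doesn't clash with anything

Strings Block: ends t=4 at or before Tech Warm-up starts t=24 → clear.
Chamber Overdub: ends t=8 at or before Tech Warm-up starts t=24 → clear.
Brass Soundcheck: ends t=16 at or before Tech Warm-up starts t=24 → clear.
Soloist Take: ends t=21 at or before Tech Warm-up starts t=24 → clear.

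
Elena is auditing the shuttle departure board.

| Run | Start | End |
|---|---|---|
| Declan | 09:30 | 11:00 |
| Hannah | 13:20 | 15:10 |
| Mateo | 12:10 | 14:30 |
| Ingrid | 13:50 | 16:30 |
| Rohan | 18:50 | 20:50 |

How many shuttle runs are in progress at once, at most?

Sort all start/end points and keep a running count:
09:30 start Declan → 1
11:00 end Declan → 0
12:10 start Mateo → 1
13:20 start Hannah → 2
13:50 start Ingrid → 3
14:30 end Mateo → 2
15:10 end Hannah → 1
16:30 end Ingrid → 0
18:50 start Rohan → 1
20:50 end Rohan → 0
Peak is 3, at 13:50 (Hannah, Ingrid, Mateo).

3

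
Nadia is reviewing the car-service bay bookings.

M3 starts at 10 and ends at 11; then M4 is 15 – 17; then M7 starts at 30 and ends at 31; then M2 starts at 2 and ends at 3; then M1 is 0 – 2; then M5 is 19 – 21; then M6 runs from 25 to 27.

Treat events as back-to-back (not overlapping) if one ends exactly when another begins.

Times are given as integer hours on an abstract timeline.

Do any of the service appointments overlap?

Check each pair: they overlap iff neither finishes before the other starts.
Sorted by start: M1, M2, M3, M4, M5, M6, M7.
M2 starts exactly when M1 ends (back-to-back, no overlap), so M1 has no further overlaps.
M3 starts after M2 ends, so M2 has no further overlaps.
M4 starts after M3 ends, so M3 has no further overlaps.
M5 starts after M4 ends, so M4 has no further overlaps.
M6 starts after M5 ends, so M5 has no further overlaps.
M7 starts after M6 ends.
Every pair is clear; the schedule has no overlaps.

No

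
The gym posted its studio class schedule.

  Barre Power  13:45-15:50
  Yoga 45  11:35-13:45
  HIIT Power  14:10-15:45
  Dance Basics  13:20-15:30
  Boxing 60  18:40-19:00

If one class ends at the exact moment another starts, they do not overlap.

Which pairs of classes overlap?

Sorted by start: Yoga 45, Dance Basics, Barre Power, HIIT Power, Boxing 60.
Dance Basics starts before Yoga 45 ends → Yoga 45 and Dance Basics overlap.
Barre Power starts exactly when Yoga 45 ends (back-to-back, no overlap) — done with Yoga 45.
Barre Power starts before Dance Basics ends → Dance Basics and Barre Power overlap.
HIIT Power starts before Dance Basics ends → Dance Basics and HIIT Power overlap.
Boxing 60 starts after Dance Basics ends.
HIIT Power starts before Barre Power ends → Barre Power and HIIT Power overlap.
Boxing 60 starts after Barre Power ends.
Boxing 60 starts after HIIT Power ends.

Barre Power & Dance Basics, Barre Power & HIIT Power, Dance Basics & HIIT Power, Dance Basics & Yoga 45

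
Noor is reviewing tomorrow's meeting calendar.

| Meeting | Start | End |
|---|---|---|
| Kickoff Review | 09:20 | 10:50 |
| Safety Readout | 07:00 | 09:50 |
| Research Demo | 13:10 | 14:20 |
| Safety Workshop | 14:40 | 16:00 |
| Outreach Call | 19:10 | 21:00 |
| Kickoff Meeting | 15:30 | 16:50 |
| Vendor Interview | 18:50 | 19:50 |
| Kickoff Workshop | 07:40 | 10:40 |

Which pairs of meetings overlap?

Kickoff Meeting & Safety Workshop, Kickoff Review & Kickoff Workshop, Kickoff Review & Safety Readout, Kickoff Workshop & Safety Readout, Outreach Call & Vendor Interview

Two intervals overlap when each starts before the other ends.
Sorted by start: Safety Readout, Kickoff Workshop, Kickoff Review, Research Demo, Safety Workshop, Kickoff Meeting, Vendor Interview, Outreach Call.
Kickoff Workshop starts before Safety Readout ends → Safety Readout and Kickoff Workshop overlap.
Kickoff Review starts before Safety Readout ends → Safety Readout and Kickoff Review overlap.
Research Demo starts after Safety Readout ends; Safety Readout is clear from here.
Kickoff Review starts before Kickoff Workshop ends → Kickoff Workshop and Kickoff Review overlap.
Research Demo starts after Kickoff Workshop ends; Kickoff Workshop is clear from here.
Research Demo starts after Kickoff Review ends; Kickoff Review is clear from here.
Safety Workshop starts after Research Demo ends; Research Demo is clear from here.
Kickoff Meeting starts before Safety Workshop ends → Safety Workshop and Kickoff Meeting overlap.
Vendor Interview starts after Safety Workshop ends; Safety Workshop is clear from here.
Vendor Interview starts after Kickoff Meeting ends; Kickoff Meeting is clear from here.
Outreach Call starts before Vendor Interview ends → Vendor Interview and Outreach Call overlap.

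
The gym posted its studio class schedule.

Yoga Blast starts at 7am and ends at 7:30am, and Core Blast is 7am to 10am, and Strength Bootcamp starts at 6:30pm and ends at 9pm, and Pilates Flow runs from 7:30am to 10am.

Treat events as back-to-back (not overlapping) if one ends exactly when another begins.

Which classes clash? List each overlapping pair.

Core Blast & Pilates Flow, Core Blast & Yoga Blast

Check each pair: they overlap iff neither finishes before the other starts.
Sorted by start: Core Blast, Yoga Blast, Pilates Flow, Strength Bootcamp.
Yoga Blast starts before Core Blast ends → Core Blast and Yoga Blast overlap.
Pilates Flow starts before Core Blast ends → Core Blast and Pilates Flow overlap.
Strength Bootcamp starts after Core Blast ends.
Pilates Flow starts exactly when Yoga Blast ends (back-to-back, no overlap); Yoga Blast is clear from here.
Strength Bootcamp starts after Pilates Flow ends.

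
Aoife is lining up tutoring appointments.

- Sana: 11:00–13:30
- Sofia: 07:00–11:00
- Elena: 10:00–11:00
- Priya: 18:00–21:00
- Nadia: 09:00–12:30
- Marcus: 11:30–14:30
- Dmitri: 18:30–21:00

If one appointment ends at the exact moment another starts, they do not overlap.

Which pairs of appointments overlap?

Two intervals overlap when each starts before the other ends.
Sorted by start: Sofia, Nadia, Elena, Sana, Marcus, Priya, Dmitri.
Nadia starts before Sofia ends → Sofia and Nadia overlap.
Elena starts before Sofia ends → Sofia and Elena overlap.
Sana starts exactly when Sofia ends (back-to-back, no overlap), so nothing later overlaps Sofia either.
Elena starts before Nadia ends → Nadia and Elena overlap.
Sana starts before Nadia ends → Nadia and Sana overlap.
Marcus starts before Nadia ends → Nadia and Marcus overlap.
Priya starts after Nadia ends, so nothing later overlaps Nadia either.
Sana starts exactly when Elena ends (back-to-back, no overlap), so nothing later overlaps Elena either.
Marcus starts before Sana ends → Sana and Marcus overlap.
Priya starts after Sana ends, so nothing later overlaps Sana either.
Priya starts after Marcus ends, so nothing later overlaps Marcus either.
Dmitri starts before Priya ends → Priya and Dmitri overlap.

Dmitri & Priya, Elena & Nadia, Elena & Sofia, Marcus & Nadia, Marcus & Sana, Nadia & Sana, Nadia & Sofia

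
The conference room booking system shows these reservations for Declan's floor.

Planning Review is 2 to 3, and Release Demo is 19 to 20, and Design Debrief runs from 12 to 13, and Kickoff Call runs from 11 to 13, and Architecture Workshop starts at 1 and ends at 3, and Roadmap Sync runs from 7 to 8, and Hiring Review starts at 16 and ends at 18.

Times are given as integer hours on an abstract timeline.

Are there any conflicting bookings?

Yes

Sorted by start: Architecture Workshop, Planning Review, Roadmap Sync, Kickoff Call, Design Debrief, Hiring Review, Release Demo.
Planning Review starts before Architecture Workshop ends → Architecture Workshop and Planning Review overlap.
That's a conflict, so the schedule is not conflict-free.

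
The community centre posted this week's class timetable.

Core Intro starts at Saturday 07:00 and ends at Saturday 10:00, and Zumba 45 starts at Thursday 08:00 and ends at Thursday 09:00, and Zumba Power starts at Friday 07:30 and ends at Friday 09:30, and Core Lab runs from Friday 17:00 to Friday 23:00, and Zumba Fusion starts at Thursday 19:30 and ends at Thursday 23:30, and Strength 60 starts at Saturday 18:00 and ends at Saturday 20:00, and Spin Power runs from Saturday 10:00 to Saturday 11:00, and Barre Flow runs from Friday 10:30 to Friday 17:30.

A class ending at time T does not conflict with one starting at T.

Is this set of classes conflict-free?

Sorted by start: Zumba 45, Zumba Fusion, Zumba Power, Barre Flow, Core Lab, Core Intro, Spin Power, Strength 60.
Zumba Fusion starts after Zumba 45 ends; Zumba 45 is clear from here.
Zumba Power starts after Zumba Fusion ends; Zumba Fusion is clear from here.
Barre Flow starts after Zumba Power ends; Zumba Power is clear from here.
Core Lab starts before Barre Flow ends → Barre Flow and Core Lab overlap.
That's a conflict, so the schedule is not conflict-free.

No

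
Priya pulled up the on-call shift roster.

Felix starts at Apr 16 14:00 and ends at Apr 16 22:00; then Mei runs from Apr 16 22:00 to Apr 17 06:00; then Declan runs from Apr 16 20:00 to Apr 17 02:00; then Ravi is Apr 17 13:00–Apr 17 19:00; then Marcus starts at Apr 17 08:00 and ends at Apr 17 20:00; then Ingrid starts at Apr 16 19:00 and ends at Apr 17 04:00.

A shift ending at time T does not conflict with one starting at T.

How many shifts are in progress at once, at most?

3

Sort all start/end points and keep a running count:
Apr 16 14:00 start Felix → 1
Apr 16 19:00 start Ingrid → 2
Apr 16 20:00 start Declan → 3
Apr 16 22:00 end Felix → 2
Apr 16 22:00 start Mei → 3
Apr 17 02:00 end Declan → 2
Apr 17 04:00 end Ingrid → 1
Apr 17 06:00 end Mei → 0
Apr 17 08:00 start Marcus → 1
Apr 17 13:00 start Ravi → 2
Apr 17 19:00 end Ravi → 1
Apr 17 20:00 end Marcus → 0
Peak is 3, at Apr 16 20:00 (Declan, Felix, Ingrid).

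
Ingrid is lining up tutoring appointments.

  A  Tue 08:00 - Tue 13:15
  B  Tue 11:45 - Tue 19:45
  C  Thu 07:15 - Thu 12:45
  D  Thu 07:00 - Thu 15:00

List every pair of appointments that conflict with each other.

A & B, C & D

Sorted by start: A, B, D, C.
B starts before A ends → A and B overlap.
D starts after A ends; A is clear from here.
D starts after B ends; B is clear from here.
C starts before D ends → D and C overlap.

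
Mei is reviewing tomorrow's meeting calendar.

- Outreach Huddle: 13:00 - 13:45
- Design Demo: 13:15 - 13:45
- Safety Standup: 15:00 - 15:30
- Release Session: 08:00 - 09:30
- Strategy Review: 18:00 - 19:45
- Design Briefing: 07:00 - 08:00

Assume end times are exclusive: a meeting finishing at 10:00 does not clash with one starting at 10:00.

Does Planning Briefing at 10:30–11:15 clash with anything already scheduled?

Design Briefing: ends 08:00 at or before Planning Briefing starts 10:30 → clear.
Release Session: ends 09:30 at or before Planning Briefing starts 10:30 → clear.
Outreach Huddle: starts 13:00 at or after Planning Briefing ends 11:15 → clear.
Design Demo: starts 13:15 at or after Planning Briefing ends 11:15 → clear.
Safety Standup: starts 15:00 at or after Planning Briefing ends 11:15 → clear.
Strategy Review: starts 18:00 at or after Planning Briefing ends 11:15 → clear.

No — it doesn't clash with anything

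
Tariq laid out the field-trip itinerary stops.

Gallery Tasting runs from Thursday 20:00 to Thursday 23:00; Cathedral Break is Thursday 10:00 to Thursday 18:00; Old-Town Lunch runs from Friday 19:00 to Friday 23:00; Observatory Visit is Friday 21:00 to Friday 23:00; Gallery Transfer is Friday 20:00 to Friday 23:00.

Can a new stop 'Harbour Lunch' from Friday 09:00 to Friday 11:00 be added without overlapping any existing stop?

Cathedral Break: ends Thursday 18:00 at or before Harbour Lunch starts Friday 09:00 → clear.
Gallery Tasting: ends Thursday 23:00 at or before Harbour Lunch starts Friday 09:00 → clear.
Old-Town Lunch: starts Friday 19:00 at or after Harbour Lunch ends Friday 11:00 → clear.
Gallery Transfer: starts Friday 20:00 at or after Harbour Lunch ends Friday 11:00 → clear.
Observatory Visit: starts Friday 21:00 at or after Harbour Lunch ends Friday 11:00 → clear.

Yes — the slot is free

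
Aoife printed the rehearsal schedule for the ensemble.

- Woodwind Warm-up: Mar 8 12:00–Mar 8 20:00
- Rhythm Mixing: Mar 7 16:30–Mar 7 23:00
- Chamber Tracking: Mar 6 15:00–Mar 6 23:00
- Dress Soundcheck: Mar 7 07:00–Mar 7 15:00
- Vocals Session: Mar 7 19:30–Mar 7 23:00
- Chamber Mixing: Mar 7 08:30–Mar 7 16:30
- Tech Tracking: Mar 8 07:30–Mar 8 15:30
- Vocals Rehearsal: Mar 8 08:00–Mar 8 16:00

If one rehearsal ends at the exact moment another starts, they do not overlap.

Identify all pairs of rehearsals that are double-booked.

Sorted by start: Chamber Tracking, Dress Soundcheck, Chamber Mixing, Rhythm Mixing, Vocals Session, Tech Tracking, Vocals Rehearsal, Woodwind Warm-up.
Dress Soundcheck starts after Chamber Tracking ends; Chamber Tracking is clear from here.
Chamber Mixing starts before Dress Soundcheck ends → Dress Soundcheck and Chamber Mixing overlap.
Rhythm Mixing starts after Dress Soundcheck ends; Dress Soundcheck is clear from here.
Rhythm Mixing starts exactly when Chamber Mixing ends (back-to-back, no overlap); Chamber Mixing is clear from here.
Vocals Session starts before Rhythm Mixing ends → Rhythm Mixing and Vocals Session overlap.
Tech Tracking starts after Rhythm Mixing ends; Rhythm Mixing is clear from here.
Tech Tracking starts after Vocals Session ends; Vocals Session is clear from here.
Vocals Rehearsal starts before Tech Tracking ends → Tech Tracking and Vocals Rehearsal overlap.
Woodwind Warm-up starts before Tech Tracking ends → Tech Tracking and Woodwind Warm-up overlap.
Woodwind Warm-up starts before Vocals Rehearsal ends → Vocals Rehearsal and Woodwind Warm-up overlap.

Chamber Mixing & Dress Soundcheck, Rhythm Mixing & Vocals Session, Tech Tracking & Vocals Rehearsal, Tech Tracking & Woodwind Warm-up, Vocals Rehearsal & Woodwind Warm-up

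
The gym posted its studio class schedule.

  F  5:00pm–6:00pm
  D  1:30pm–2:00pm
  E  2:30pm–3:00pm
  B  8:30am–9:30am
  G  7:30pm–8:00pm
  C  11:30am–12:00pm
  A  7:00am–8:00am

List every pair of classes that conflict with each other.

Sorted by start: A, B, C, D, E, F, G.
B starts after A ends; A is clear from here.
C starts after B ends; B is clear from here.
D starts after C ends; C is clear from here.
E starts after D ends; D is clear from here.
F starts after E ends; E is clear from here.
G starts after F ends.

no conflicts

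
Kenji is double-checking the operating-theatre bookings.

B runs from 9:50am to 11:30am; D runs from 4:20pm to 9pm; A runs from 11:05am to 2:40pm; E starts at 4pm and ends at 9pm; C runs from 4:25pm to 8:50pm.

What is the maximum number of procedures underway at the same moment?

3

Walk through starts and ends in time order (an end at T is processed before a start at T):
9:50am start B → 1
11:05am start A → 2
11:30am end B → 1
2:40pm end A → 0
4pm start E → 1
4:20pm start D → 2
4:25pm start C → 3
8:50pm end C → 2
9pm end D → 1
9pm end E → 0
Peak is 3, at 4:25pm (C, D, E).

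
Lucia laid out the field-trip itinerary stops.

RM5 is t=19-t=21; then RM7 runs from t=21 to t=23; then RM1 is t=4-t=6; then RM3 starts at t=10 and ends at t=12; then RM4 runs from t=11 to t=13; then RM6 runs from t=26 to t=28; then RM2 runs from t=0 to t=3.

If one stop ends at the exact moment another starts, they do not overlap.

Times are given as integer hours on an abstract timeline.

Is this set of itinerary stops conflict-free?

Two intervals overlap when each starts before the other ends.
Sorted by start: RM2, RM1, RM3, RM4, RM5, RM7, RM6.
RM1 starts after RM2 ends, so RM2 has no further overlaps.
RM3 starts after RM1 ends, so RM1 has no further overlaps.
RM4 starts before RM3 ends → RM3 and RM4 overlap.
That's a conflict, so the schedule is not conflict-free.

No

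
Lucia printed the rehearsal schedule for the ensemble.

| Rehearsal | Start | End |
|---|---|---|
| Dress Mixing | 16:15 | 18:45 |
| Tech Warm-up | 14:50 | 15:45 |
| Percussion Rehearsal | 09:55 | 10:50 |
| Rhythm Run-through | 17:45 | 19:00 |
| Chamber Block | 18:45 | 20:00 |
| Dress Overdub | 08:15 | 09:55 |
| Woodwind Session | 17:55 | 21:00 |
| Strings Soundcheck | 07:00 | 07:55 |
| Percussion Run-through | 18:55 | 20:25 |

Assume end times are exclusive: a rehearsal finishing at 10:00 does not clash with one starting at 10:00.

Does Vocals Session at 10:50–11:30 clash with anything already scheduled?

Strings Soundcheck: ends 07:55 at or before Vocals Session starts 10:50 → clear.
Dress Overdub: ends 09:55 at or before Vocals Session starts 10:50 → clear.
Percussion Rehearsal: ends 10:50 at or before Vocals Session starts 10:50 → clear.
Tech Warm-up: starts 14:50 at or after Vocals Session ends 11:30 → clear.
Dress Mixing: starts 16:15 at or after Vocals Session ends 11:30 → clear.
Rhythm Run-through: starts 17:45 at or after Vocals Session ends 11:30 → clear.
Woodwind Session: starts 17:55 at or after Vocals Session ends 11:30 → clear.
Chamber Block: starts 18:45 at or after Vocals Session ends 11:30 → clear.
Percussion Run-through: starts 18:55 at or after Vocals Session ends 11:30 → clear.

No — it doesn't clash with anything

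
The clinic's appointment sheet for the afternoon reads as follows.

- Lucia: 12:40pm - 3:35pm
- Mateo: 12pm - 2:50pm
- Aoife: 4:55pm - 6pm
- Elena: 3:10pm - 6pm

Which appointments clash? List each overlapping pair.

Aoife & Elena, Elena & Lucia, Lucia & Mateo

Sorted by start: Mateo, Lucia, Elena, Aoife.
Lucia starts before Mateo ends → Mateo and Lucia overlap.
Elena starts after Mateo ends; Mateo is clear from here.
Elena starts before Lucia ends → Lucia and Elena overlap.
Aoife starts after Lucia ends.
Aoife starts before Elena ends → Elena and Aoife overlap.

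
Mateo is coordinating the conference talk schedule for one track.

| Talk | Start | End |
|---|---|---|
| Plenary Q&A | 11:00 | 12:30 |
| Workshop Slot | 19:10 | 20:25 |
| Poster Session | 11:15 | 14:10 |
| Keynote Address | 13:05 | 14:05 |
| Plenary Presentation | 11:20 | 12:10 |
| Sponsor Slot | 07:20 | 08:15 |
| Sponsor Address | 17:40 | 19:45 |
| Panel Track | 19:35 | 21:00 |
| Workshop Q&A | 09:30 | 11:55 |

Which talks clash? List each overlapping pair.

Keynote Address & Poster Session, Panel Track & Sponsor Address, Panel Track & Workshop Slot, Plenary Presentation & Plenary Q&A, Plenary Presentation & Poster Session, Plenary Presentation & Workshop Q&A, Plenary Q&A & Poster Session, Plenary Q&A & Workshop Q&A, Poster Session & Workshop Q&A, Sponsor Address & Workshop Slot

Sorted by start: Sponsor Slot, Workshop Q&A, Plenary Q&A, Poster Session, Plenary Presentation, Keynote Address, Sponsor Address, Workshop Slot, Panel Track.
Workshop Q&A starts after Sponsor Slot ends, so nothing later overlaps Sponsor Slot either.
Plenary Q&A starts before Workshop Q&A ends → Workshop Q&A and Plenary Q&A overlap.
Poster Session starts before Workshop Q&A ends → Workshop Q&A and Poster Session overlap.
Plenary Presentation starts before Workshop Q&A ends → Workshop Q&A and Plenary Presentation overlap.
Keynote Address starts after Workshop Q&A ends, so nothing later overlaps Workshop Q&A either.
Poster Session starts before Plenary Q&A ends → Plenary Q&A and Poster Session overlap.
Plenary Presentation starts before Plenary Q&A ends → Plenary Q&A and Plenary Presentation overlap.
Keynote Address starts after Plenary Q&A ends, so nothing later overlaps Plenary Q&A either.
Plenary Presentation starts before Poster Session ends → Poster Session and Plenary Presentation overlap.
Keynote Address starts before Poster Session ends → Poster Session and Keynote Address overlap.
Sponsor Address starts after Poster Session ends, so nothing later overlaps Poster Session either.
Keynote Address starts after Plenary Presentation ends, so nothing later overlaps Plenary Presentation either.
Sponsor Address starts after Keynote Address ends, so nothing later overlaps Keynote Address either.
Workshop Slot starts before Sponsor Address ends → Sponsor Address and Workshop Slot overlap.
Panel Track starts before Sponsor Address ends → Sponsor Address and Panel Track overlap.
Panel Track starts before Workshop Slot ends → Workshop Slot and Panel Track overlap.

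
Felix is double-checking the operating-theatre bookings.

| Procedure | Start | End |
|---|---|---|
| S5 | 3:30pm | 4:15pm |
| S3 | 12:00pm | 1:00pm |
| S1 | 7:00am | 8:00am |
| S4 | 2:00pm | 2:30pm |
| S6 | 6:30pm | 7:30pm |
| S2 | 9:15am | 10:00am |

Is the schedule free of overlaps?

Yes

Two intervals overlap when each starts before the other ends.
Sorted by start: S1, S2, S3, S4, S5, S6.
S2 starts after S1 ends — done with S1.
S3 starts after S2 ends — done with S2.
S4 starts after S3 ends — done with S3.
S5 starts after S4 ends — done with S4.
S6 starts after S5 ends.
Every pair is clear; the schedule has no overlaps.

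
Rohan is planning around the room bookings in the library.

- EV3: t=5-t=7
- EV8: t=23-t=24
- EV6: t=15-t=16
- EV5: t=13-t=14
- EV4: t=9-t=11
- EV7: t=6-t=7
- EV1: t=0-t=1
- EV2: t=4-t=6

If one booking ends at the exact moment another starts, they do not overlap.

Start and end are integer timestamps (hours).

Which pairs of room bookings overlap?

EV2 & EV3, EV3 & EV7

Sorted by start: EV1, EV2, EV3, EV7, EV4, EV5, EV6, EV8.
EV2 starts after EV1 ends, so EV1 has no further overlaps.
EV3 starts before EV2 ends → EV2 and EV3 overlap.
EV7 starts exactly when EV2 ends (back-to-back, no overlap), so EV2 has no further overlaps.
EV7 starts before EV3 ends → EV3 and EV7 overlap.
EV4 starts after EV3 ends, so EV3 has no further overlaps.
EV4 starts after EV7 ends, so EV7 has no further overlaps.
EV5 starts after EV4 ends, so EV4 has no further overlaps.
EV6 starts after EV5 ends, so EV5 has no further overlaps.
EV8 starts after EV6 ends.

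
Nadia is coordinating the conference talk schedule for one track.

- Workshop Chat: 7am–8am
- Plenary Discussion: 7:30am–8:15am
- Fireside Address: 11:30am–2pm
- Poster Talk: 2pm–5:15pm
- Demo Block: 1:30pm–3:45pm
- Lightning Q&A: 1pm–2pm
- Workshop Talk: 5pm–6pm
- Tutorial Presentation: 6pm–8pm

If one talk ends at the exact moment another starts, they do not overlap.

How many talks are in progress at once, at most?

Sort all start/end points and keep a running count:
7am start Workshop Chat → 1
7:30am start Plenary Discussion → 2
8am end Workshop Chat → 1
8:15am end Plenary Discussion → 0
11:30am start Fireside Address → 1
1pm start Lightning Q&A → 2
1:30pm start Demo Block → 3
2pm end Fireside Address → 2
2pm end Lightning Q&A → 1
2pm start Poster Talk → 2
3:45pm end Demo Block → 1
5pm start Workshop Talk → 2
5:15pm end Poster Talk → 1
6pm end Workshop Talk → 0
6pm start Tutorial Presentation → 1
8pm end Tutorial Presentation → 0
Peak is 3, at 1:30pm (Demo Block, Fireside Address, Lightning Q&A).

3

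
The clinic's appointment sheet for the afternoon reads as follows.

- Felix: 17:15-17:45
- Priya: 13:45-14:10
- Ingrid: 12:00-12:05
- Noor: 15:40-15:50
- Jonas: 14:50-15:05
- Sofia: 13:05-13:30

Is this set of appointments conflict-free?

Yes

Sorted by start: Ingrid, Sofia, Priya, Jonas, Noor, Felix.
Sofia starts after Ingrid ends; Ingrid is clear from here.
Priya starts after Sofia ends; Sofia is clear from here.
Jonas starts after Priya ends; Priya is clear from here.
Noor starts after Jonas ends; Jonas is clear from here.
Felix starts after Noor ends.
Every pair is clear; the schedule has no overlaps.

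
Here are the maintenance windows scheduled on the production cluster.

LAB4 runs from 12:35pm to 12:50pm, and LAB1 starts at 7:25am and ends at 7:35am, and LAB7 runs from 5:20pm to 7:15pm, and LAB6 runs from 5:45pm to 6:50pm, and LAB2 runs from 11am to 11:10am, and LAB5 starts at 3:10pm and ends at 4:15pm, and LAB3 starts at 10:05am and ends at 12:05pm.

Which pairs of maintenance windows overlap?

Sorted by start: LAB1, LAB3, LAB2, LAB4, LAB5, LAB7, LAB6.
LAB3 starts after LAB1 ends, so LAB1 has no further overlaps.
LAB2 starts before LAB3 ends → LAB3 and LAB2 overlap.
LAB4 starts after LAB3 ends, so LAB3 has no further overlaps.
LAB4 starts after LAB2 ends, so LAB2 has no further overlaps.
LAB5 starts after LAB4 ends, so LAB4 has no further overlaps.
LAB7 starts after LAB5 ends, so LAB5 has no further overlaps.
LAB6 starts before LAB7 ends → LAB7 and LAB6 overlap.

LAB2 & LAB3, LAB6 & LAB7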